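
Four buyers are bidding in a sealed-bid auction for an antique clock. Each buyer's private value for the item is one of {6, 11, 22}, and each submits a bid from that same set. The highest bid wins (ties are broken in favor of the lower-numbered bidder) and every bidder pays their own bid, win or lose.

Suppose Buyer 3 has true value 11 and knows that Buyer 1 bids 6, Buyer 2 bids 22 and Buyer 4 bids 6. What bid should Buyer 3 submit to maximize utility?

Bid 6: loses but pays 6, utility -6.
Bid 11: loses but pays 11, utility -11.
Bid 22: loses but pays 22, utility -22.
The best choice is 6 with utility -6.

6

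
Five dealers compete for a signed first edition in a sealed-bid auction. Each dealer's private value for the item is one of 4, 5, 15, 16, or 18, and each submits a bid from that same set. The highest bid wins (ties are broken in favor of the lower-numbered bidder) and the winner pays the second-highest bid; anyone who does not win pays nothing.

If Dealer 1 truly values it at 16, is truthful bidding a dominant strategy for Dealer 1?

Check each profile of the others' bids and compare truth against every alternative bid.
Others bid (4, 4, 4, 4): truth gives 12, best alternative gives 12.
Others bid (4, 4, 4, 5): truth gives 11, best alternative gives 11.
Others bid (4, 4, 5, 4): truth gives 11, best alternative gives 11.
Others bid (4, 4, 5, 5): truth gives 11, best alternative gives 11.
Others bid (4, 5, 4, 4): truth gives 11, best alternative gives 11.
Others bid (4, 5, 4, 5): truth gives 11, best alternative gives 11.
(Remaining 619 profiles checked similarly; truth is weakly best in each.)
In every case the truthful bid is at least as good as any alternative, so it is a dominant strategy.

Yes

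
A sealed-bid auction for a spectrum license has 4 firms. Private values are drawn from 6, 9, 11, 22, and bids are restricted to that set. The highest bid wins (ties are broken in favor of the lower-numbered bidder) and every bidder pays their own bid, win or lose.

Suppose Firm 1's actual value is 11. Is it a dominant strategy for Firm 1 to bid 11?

No

Consider the case where Firm 2 bids 6, Firm 3 bids 6 and Firm 4 bids 6.
Truthful bid 11: wins, pays 11, utility 11 - 11 = 0.
Bid 6 instead: wins, pays 6, utility 11 - 6 = 5.
Since 5 > 0, bidding 6 is strictly better here, so truthful bidding is not dominant.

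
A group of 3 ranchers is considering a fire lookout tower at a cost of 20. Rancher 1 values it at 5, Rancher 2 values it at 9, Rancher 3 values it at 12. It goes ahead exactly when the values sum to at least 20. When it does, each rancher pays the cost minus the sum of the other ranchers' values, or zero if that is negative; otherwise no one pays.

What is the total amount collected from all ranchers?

9

Total value 26 ≥ cost 20, so it is built.
Rancher 1: others sum to 21; max(0, 20 - 21) = 0.
Rancher 2: others sum to 17; max(0, 20 - 17) = 3.
Rancher 3: others sum to 14; max(0, 20 - 14) = 6.
Total collected = 0 + 3 + 6 = 9.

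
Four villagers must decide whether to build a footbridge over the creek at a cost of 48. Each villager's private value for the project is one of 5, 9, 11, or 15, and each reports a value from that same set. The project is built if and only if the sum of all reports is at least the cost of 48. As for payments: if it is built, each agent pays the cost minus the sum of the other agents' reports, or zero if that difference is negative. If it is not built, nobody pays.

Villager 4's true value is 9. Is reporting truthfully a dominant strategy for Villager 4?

Yes

Check each profile of the others' reports and compare truth against every alternative report.
Others report (15, 15, 15): truth gives 6, best alternative gives 6.
Others report (11, 15, 15): truth gives 2, best alternative gives 2.
Others report (15, 11, 15): truth gives 2, best alternative gives 2.
Others report (15, 15, 11): truth gives 2, best alternative gives 2.
Others report (5, 5, 5): truth gives 0, best alternative gives 0.
Others report (5, 5, 9): truth gives 0, best alternative gives 0.
(Remaining 58 profiles checked similarly; truth is weakly best in each.)
In every case the truthful report is at least as good as any alternative, so it is a dominant strategy.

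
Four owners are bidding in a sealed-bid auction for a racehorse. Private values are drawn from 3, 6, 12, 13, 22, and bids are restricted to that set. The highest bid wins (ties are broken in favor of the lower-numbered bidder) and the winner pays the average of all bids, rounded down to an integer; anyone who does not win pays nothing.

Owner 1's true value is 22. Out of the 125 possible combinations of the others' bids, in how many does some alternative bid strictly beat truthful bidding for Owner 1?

Others bid (3, 3, 3): truth gives 15; bid 3 gives 19 > 15. Violating.
Others bid (3, 3, 6): truth gives 14; bid 6 gives 18 > 14. Violating.
Others bid (3, 3, 12): truth gives 12; bid 12 gives 15 > 12. Violating.
Others bid (3, 3, 13): truth gives 12; bid 13 gives 14 > 12. Violating.
Others bid (3, 3, 22): truth gives 10; no alternative beats it.
Others bid (3, 6, 22): truth gives 9; no alternative beats it.
(Checking all 125 profiles: 64 have a profitable deviation, 61 do not.)

64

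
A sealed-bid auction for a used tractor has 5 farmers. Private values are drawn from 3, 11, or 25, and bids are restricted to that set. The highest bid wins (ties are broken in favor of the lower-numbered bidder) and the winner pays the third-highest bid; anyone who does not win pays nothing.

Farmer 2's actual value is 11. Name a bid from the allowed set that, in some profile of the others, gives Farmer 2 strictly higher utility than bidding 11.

Suppose Farmer 1 bids 3, Farmer 3 bids 3, Farmer 4 bids 3 and Farmer 5 bids 25.
Bid 11: loses, pays 0, utility 0.
Bid 25: wins, pays 3, utility 11 - 3 = 8.
So bidding 25 beats truth here (8 > 0).

25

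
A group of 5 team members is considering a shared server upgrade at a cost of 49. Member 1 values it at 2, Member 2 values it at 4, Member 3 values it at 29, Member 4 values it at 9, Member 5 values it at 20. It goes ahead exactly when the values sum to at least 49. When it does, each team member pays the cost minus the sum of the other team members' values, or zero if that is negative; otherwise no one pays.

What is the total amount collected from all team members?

19

Total value 64 ≥ cost 49, so it is built.
Member 1: others sum to 62; max(0, 49 - 62) = 0.
Member 2: others sum to 60; max(0, 49 - 60) = 0.
Member 3: others sum to 35; max(0, 49 - 35) = 14.
Member 4: others sum to 55; max(0, 49 - 55) = 0.
Member 5: others sum to 44; max(0, 49 - 44) = 5.
Total collected = 0 + 0 + 14 + 0 + 5 = 19.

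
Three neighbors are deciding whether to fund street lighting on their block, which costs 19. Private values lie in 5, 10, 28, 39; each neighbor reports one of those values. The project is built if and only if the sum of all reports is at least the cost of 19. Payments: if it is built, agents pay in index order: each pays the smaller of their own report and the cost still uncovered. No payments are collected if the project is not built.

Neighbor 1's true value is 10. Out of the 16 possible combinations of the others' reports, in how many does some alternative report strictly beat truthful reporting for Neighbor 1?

Others report (5, 10): truth gives 0; report 5 gives 5 > 0. Violating.
Others report (5, 28): truth gives 0; report 5 gives 5 > 0. Violating.
Others report (5, 39): truth gives 0; report 5 gives 5 > 0. Violating.
Others report (10, 5): truth gives 0; report 5 gives 5 > 0. Violating.
Others report (5, 5): truth gives 0; no alternative beats it.
(Checking all 16 profiles: 15 have a profitable deviation, 1 does not.)

15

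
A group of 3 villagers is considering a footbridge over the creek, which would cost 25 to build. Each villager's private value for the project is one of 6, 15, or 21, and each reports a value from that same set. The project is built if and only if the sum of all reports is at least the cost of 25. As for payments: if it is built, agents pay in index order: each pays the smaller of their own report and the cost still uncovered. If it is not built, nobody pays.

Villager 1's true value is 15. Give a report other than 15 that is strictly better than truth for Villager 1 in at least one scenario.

Suppose Villager 2 reports 6 and Villager 3 reports 15.
Report 15: project built, pays 15, utility 15 - 15 = 0.
Report 6: project built, pays 6, utility 15 - 6 = 9.
So reporting 6 beats truth here (9 > 0).

6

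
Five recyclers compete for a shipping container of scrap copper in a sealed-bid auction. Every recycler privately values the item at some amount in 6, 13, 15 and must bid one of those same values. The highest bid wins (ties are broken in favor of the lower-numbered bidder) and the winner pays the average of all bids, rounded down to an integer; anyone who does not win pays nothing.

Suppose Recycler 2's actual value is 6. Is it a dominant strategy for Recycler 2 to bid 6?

Yes

Check each profile of the others' bids and compare truth against every alternative bid.
Others bid (6, 13, 13, 13): truth gives 0, best alternative gives -5.
Others bid (6, 6, 13, 13): truth gives 0, best alternative gives -4.
Others bid (6, 13, 6, 13): truth gives 0, best alternative gives -4.
Others bid (6, 13, 13, 6): truth gives 0, best alternative gives -4.
Others bid (6, 6, 6, 13): truth gives 0, best alternative gives -2.
Others bid (6, 6, 13, 6): truth gives 0, best alternative gives -2.
(Remaining 75 profiles checked similarly; truth is weakly best in each.)
In every case the truthful bid is at least as good as any alternative, so it is a dominant strategy.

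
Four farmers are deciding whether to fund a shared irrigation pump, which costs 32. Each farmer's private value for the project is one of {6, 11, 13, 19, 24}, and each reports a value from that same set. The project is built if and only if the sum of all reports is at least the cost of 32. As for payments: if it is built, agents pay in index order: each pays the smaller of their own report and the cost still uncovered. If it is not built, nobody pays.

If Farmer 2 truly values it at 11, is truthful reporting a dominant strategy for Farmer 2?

Consider the case where Farmer 1 reports 6, Farmer 3 reports 6 and Farmer 4 reports 19.
Truthful report 11: project built, pays 11, utility 11 - 11 = 0.
Report 6 instead: project built, pays 6, utility 11 - 6 = 5.
Since 5 > 0, reporting 6 is strictly better here, so truthful reporting is not dominant.

No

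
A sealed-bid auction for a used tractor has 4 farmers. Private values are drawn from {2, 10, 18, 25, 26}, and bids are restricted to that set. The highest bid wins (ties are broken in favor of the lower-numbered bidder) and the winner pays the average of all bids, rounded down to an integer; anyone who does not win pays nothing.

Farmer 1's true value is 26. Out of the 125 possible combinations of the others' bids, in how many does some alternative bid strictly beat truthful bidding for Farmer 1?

27

Others bid (2, 2, 2): truth gives 18; bid 2 gives 24 > 18. Violating.
Others bid (2, 2, 10): truth gives 16; bid 10 gives 20 > 16. Violating.
Others bid (2, 2, 18): truth gives 14; bid 18 gives 16 > 14. Violating.
Others bid (2, 10, 2): truth gives 16; bid 10 gives 20 > 16. Violating.
Others bid (2, 2, 25): truth gives 13; no alternative beats it.
Others bid (2, 2, 26): truth gives 12; no alternative beats it.
(Checking all 125 profiles: 27 have a profitable deviation, 98 do not.)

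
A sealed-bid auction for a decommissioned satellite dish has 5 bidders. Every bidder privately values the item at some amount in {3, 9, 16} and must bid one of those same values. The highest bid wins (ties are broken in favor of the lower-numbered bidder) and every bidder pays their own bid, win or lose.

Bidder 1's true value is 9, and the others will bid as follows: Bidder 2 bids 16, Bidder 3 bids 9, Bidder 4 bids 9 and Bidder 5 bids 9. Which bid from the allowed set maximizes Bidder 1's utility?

3

Bid 3: loses but pays 3, utility -3.
Bid 9: loses but pays 9, utility -9.
Bid 16: wins, pays 16, utility 9 - 16 = -7.
The best choice is 3 with utility -3.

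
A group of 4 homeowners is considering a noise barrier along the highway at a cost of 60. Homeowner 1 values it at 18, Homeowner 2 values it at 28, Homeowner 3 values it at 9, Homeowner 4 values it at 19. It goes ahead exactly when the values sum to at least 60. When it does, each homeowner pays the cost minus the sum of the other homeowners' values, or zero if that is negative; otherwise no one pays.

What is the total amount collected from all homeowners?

23

Total value 74 ≥ cost 60, so it is built.
Homeowner 1: others sum to 56; max(0, 60 - 56) = 4.
Homeowner 2: others sum to 46; max(0, 60 - 46) = 14.
Homeowner 3: others sum to 65; max(0, 60 - 65) = 0.
Homeowner 4: others sum to 55; max(0, 60 - 55) = 5.
Total collected = 4 + 14 + 0 + 5 = 23.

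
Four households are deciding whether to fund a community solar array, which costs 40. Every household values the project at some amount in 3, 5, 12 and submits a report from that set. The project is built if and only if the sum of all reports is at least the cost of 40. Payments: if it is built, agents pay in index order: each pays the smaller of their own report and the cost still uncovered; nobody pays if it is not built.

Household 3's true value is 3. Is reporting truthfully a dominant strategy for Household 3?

Check each profile of the others' reports and compare truth against every alternative report.
Others report (12, 12, 12): truth gives 0, best alternative gives -2.
Others report (3, 3, 3): truth gives 0, best alternative gives 0.
Others report (3, 3, 5): truth gives 0, best alternative gives 0.
Others report (3, 3, 12): truth gives 0, best alternative gives 0.
Others report (3, 5, 3): truth gives 0, best alternative gives 0.
Others report (3, 5, 5): truth gives 0, best alternative gives 0.
(Remaining 21 profiles checked similarly; truth is weakly best in each.)
In every case the truthful report is at least as good as any alternative, so it is a dominant strategy.

Yes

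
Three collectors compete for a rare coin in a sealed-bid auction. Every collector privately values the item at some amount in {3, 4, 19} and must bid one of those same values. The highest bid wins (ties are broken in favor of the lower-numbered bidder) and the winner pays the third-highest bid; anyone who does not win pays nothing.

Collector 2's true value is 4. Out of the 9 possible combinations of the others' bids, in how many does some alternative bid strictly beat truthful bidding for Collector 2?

2

Others bid (3, 19): truth gives 0; bid 19 gives 1 > 0. Violating.
Others bid (4, 3): truth gives 0; bid 19 gives 1 > 0. Violating.
Others bid (3, 3): truth gives 1; no alternative beats it.
Others bid (3, 4): truth gives 1; no alternative beats it.
(Checking all 9 profiles: 2 have a profitable deviation, 7 do not.)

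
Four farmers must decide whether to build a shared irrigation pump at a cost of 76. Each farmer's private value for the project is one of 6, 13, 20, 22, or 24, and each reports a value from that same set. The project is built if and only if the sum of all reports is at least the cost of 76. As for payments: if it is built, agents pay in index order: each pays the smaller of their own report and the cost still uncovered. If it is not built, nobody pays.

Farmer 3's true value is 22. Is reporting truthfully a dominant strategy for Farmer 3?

Consider the case where Farmer 1 reports 13, Farmer 2 reports 20 and Farmer 4 reports 24.
Truthful report 22: project built, pays 22, utility 22 - 22 = 0.
Report 20 instead: project built, pays 20, utility 22 - 20 = 2.
Since 2 > 0, reporting 20 is strictly better here, so truthful reporting is not dominant.

No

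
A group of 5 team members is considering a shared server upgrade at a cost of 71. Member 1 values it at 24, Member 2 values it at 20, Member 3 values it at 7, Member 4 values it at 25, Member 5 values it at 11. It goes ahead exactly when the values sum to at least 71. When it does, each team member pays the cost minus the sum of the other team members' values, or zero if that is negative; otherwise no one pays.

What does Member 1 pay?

8

Total value 87 ≥ cost 71, so the project is built.
The other team members' values sum to 63.
Cost minus that sum is 71 - 63 = 8.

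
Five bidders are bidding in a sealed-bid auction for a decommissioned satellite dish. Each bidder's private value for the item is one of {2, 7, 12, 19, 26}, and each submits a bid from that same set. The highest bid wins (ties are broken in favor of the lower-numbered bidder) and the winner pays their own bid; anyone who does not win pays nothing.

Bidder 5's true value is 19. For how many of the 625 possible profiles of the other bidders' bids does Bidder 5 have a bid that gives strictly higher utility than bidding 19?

16

Others bid (2, 2, 2, 2): truth gives 0; bid 7 gives 12 > 0. Violating.
Others bid (2, 2, 2, 7): truth gives 0; bid 12 gives 7 > 0. Violating.
Others bid (2, 2, 7, 2): truth gives 0; bid 12 gives 7 > 0. Violating.
Others bid (2, 2, 7, 7): truth gives 0; bid 12 gives 7 > 0. Violating.
Others bid (2, 2, 2, 12): truth gives 0; no alternative beats it.
Others bid (2, 2, 2, 19): truth gives 0; no alternative beats it.
(Checking all 625 profiles: 16 have a profitable deviation, 609 do not.)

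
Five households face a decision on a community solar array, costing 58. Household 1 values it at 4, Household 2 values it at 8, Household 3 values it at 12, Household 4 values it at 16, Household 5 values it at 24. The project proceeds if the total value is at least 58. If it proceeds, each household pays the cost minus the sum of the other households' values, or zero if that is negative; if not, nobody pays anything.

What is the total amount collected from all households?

36

Total value 64 ≥ cost 58, so it is built.
Household 1: others sum to 60; max(0, 58 - 60) = 0.
Household 2: others sum to 56; max(0, 58 - 56) = 2.
Household 3: others sum to 52; max(0, 58 - 52) = 6.
Household 4: others sum to 48; max(0, 58 - 48) = 10.
Household 5: others sum to 40; max(0, 58 - 40) = 18.
Total collected = 0 + 2 + 6 + 10 + 18 = 36.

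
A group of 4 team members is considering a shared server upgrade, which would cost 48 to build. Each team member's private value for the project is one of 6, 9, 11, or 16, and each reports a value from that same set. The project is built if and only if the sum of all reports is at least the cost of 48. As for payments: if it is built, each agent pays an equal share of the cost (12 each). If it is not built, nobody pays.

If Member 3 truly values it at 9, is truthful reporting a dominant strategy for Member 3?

No

Consider the case where Member 1 reports 9, Member 2 reports 16 and Member 4 reports 16.
Truthful report 9: project built, pays 12, utility 9 - 12 = -3.
Report 6 instead: project not built, utility 0.
Since 0 > -3, reporting 6 is strictly better here, so truthful reporting is not dominant.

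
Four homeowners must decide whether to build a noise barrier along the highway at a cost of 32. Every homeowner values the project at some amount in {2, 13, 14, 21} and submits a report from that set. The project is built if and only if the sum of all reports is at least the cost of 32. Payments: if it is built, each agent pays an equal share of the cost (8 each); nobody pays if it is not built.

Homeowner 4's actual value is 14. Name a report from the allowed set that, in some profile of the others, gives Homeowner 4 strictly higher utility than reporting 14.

21

Suppose Homeowner 1 reports 2, Homeowner 2 reports 2 and Homeowner 3 reports 13.
Report 14: project not built, utility 0.
Report 21: project built, pays 8, utility 14 - 8 = 6.
So reporting 21 beats truth here (6 > 0).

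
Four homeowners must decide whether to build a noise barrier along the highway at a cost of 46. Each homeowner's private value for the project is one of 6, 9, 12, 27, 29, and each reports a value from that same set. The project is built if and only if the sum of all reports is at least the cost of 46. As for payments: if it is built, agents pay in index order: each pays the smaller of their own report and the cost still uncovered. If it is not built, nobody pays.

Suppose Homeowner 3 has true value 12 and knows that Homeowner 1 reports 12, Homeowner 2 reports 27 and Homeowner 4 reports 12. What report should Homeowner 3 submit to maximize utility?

Report 6: project built, pays 6, utility 12 - 6 = 6.
Report 9: project built, pays 7, utility 12 - 7 = 5.
Report 12: project built, pays 7, utility 12 - 7 = 5.
Report 27: project built, pays 7, utility 12 - 7 = 5.
Report 29: project built, pays 7, utility 12 - 7 = 5.
The best choice is 6 with utility 6.

6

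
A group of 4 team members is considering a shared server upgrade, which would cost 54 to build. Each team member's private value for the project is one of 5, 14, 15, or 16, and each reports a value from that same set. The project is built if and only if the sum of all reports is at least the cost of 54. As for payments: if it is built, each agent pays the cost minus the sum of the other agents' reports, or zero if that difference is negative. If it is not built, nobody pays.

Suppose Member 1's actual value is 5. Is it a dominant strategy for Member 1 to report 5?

Check each profile of the others' reports and compare truth against every alternative report.
Others report (14, 14, 14): truth gives 0, best alternative gives -7.
Others report (14, 14, 15): truth gives 0, best alternative gives -6.
Others report (14, 15, 14): truth gives 0, best alternative gives -6.
Others report (15, 14, 14): truth gives 0, best alternative gives -6.
Others report (14, 14, 16): truth gives 0, best alternative gives -5.
Others report (14, 15, 15): truth gives 0, best alternative gives -5.
(Remaining 58 profiles checked similarly; truth is weakly best in each.)
In every case the truthful report is at least as good as any alternative, so it is a dominant strategy.

Yes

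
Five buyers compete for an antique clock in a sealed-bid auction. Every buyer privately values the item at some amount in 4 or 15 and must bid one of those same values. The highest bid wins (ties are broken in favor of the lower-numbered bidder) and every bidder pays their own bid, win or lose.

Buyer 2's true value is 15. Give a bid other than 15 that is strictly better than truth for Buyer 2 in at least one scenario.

Suppose Buyer 1 bids 15, Buyer 3 bids 4, Buyer 4 bids 4 and Buyer 5 bids 4.
Bid 15: loses but pays 15, utility -15.
Bid 4: loses but pays 4, utility -4.
So bidding 4 beats truth here (-4 > -15).

4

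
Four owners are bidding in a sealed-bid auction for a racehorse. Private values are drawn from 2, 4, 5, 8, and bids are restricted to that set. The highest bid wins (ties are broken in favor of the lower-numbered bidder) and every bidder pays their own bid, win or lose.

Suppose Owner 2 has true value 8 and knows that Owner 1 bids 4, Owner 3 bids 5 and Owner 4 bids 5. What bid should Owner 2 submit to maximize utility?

Bid 2: loses but pays 2, utility -2.
Bid 4: loses but pays 4, utility -4.
Bid 5: wins, pays 5, utility 8 - 5 = 3.
Bid 8: wins, pays 8, utility 8 - 8 = 0.
The best choice is 5 with utility 3.

5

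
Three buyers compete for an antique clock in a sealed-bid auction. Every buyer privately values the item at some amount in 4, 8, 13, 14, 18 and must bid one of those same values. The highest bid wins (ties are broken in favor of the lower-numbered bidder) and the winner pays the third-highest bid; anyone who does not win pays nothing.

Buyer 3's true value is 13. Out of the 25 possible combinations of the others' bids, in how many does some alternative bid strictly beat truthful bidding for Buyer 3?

Others bid (4, 13): truth gives 0; bid 14 gives 9 > 0. Violating.
Others bid (4, 14): truth gives 0; bid 18 gives 9 > 0. Violating.
Others bid (8, 13): truth gives 0; bid 14 gives 5 > 0. Violating.
Others bid (8, 14): truth gives 0; bid 18 gives 5 > 0. Violating.
Others bid (4, 4): truth gives 9; no alternative beats it.
Others bid (4, 8): truth gives 9; no alternative beats it.
(Checking all 25 profiles: 8 have a profitable deviation, 17 do not.)

8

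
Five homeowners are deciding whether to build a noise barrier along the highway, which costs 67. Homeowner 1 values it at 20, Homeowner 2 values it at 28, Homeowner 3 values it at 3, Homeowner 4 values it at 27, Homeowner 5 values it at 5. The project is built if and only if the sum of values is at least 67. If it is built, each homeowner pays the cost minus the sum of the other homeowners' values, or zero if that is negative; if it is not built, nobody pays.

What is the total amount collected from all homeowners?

Total value 83 ≥ cost 67, so it is built.
Homeowner 1: others sum to 63; max(0, 67 - 63) = 4.
Homeowner 2: others sum to 55; max(0, 67 - 55) = 12.
Homeowner 3: others sum to 80; max(0, 67 - 80) = 0.
Homeowner 4: others sum to 56; max(0, 67 - 56) = 11.
Homeowner 5: others sum to 78; max(0, 67 - 78) = 0.
Total collected = 4 + 12 + 0 + 11 + 0 = 27.

27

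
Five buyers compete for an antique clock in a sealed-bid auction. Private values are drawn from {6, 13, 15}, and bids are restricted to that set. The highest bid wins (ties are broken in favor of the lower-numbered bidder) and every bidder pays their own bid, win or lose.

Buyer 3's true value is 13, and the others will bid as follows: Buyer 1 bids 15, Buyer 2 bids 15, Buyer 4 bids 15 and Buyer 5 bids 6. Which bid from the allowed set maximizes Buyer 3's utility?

6

Bid 6: loses but pays 6, utility -6.
Bid 13: loses but pays 13, utility -13.
Bid 15: loses but pays 15, utility -15.
The best choice is 6 with utility -6.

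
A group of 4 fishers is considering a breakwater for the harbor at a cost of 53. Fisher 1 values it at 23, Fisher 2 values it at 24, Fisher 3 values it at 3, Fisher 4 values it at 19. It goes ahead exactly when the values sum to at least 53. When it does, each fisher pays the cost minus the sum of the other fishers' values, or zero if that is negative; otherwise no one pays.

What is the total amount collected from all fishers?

Total value 69 ≥ cost 53, so it is built.
Fisher 1: others sum to 46; max(0, 53 - 46) = 7.
Fisher 2: others sum to 45; max(0, 53 - 45) = 8.
Fisher 3: others sum to 66; max(0, 53 - 66) = 0.
Fisher 4: others sum to 50; max(0, 53 - 50) = 3.
Total collected = 7 + 8 + 0 + 3 = 18.

18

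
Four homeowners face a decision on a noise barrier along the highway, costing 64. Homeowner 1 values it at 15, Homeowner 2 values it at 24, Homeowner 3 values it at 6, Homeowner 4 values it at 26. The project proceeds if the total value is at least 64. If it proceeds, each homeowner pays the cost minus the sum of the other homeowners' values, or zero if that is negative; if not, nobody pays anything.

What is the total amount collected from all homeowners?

Total value 71 ≥ cost 64, so it is built.
Homeowner 1: others sum to 56; max(0, 64 - 56) = 8.
Homeowner 2: others sum to 47; max(0, 64 - 47) = 17.
Homeowner 3: others sum to 65; max(0, 64 - 65) = 0.
Homeowner 4: others sum to 45; max(0, 64 - 45) = 19.
Total collected = 8 + 17 + 0 + 19 = 44.

44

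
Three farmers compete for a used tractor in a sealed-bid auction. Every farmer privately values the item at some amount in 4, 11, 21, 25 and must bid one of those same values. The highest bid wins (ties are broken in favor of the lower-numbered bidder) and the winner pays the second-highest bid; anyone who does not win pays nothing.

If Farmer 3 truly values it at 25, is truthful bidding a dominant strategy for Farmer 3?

Check each profile of the others' bids and compare truth against every alternative bid.
Others bid (4, 21): truth gives 4, best alternative gives 0.
Others bid (11, 21): truth gives 4, best alternative gives 0.
Others bid (21, 4): truth gives 4, best alternative gives 0.
Others bid (21, 11): truth gives 4, best alternative gives 0.
Others bid (21, 21): truth gives 4, best alternative gives 0.
Others bid (4, 4): truth gives 21, best alternative gives 21.
(Remaining 10 profiles checked similarly; truth is weakly best in each.)
In every case the truthful bid is at least as good as any alternative, so it is a dominant strategy.

Yes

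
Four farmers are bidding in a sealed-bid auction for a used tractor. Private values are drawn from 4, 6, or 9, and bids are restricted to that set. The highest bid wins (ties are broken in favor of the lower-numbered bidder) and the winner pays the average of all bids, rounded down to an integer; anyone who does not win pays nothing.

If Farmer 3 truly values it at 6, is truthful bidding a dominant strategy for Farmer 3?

No

Consider the case where Farmer 1 bids 4, Farmer 2 bids 6 and Farmer 4 bids 4.
Truthful bid 6: loses, pays 0, utility 0.
Bid 9 instead: wins, pays 5, utility 6 - 5 = 1.
Since 1 > 0, bidding 9 is strictly better here, so truthful bidding is not dominant.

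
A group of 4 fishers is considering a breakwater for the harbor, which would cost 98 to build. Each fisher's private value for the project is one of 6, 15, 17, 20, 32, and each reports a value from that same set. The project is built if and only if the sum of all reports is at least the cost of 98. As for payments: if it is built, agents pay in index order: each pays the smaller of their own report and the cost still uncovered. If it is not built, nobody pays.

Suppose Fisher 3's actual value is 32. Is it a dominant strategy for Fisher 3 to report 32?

Consider the case where Fisher 1 reports 15, Fisher 2 reports 32 and Fisher 4 reports 32.
Truthful report 32: project built, pays 32, utility 32 - 32 = 0.
Report 20 instead: project built, pays 20, utility 32 - 20 = 12.
Since 12 > 0, reporting 20 is strictly better here, so truthful reporting is not dominant.

No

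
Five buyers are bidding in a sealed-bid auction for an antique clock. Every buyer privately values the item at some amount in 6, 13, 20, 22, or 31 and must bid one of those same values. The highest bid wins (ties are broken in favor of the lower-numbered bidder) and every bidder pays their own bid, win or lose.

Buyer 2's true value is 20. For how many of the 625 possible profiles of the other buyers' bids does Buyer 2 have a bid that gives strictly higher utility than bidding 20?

Others bid (6, 6, 6, 6): truth gives 0; bid 13 gives 7 > 0. Violating.
Others bid (6, 6, 6, 13): truth gives 0; bid 13 gives 7 > 0. Violating.
Others bid (6, 6, 6, 22): truth gives -20; bid 22 gives -2 > -20. Violating.
Others bid (6, 6, 6, 31): truth gives -20; bid 6 gives -6 > -20. Violating.
Others bid (6, 6, 6, 20): truth gives 0; no alternative beats it.
Others bid (6, 6, 13, 20): truth gives 0; no alternative beats it.
(Checking all 625 profiles: 579 have a profitable deviation, 46 do not.)

579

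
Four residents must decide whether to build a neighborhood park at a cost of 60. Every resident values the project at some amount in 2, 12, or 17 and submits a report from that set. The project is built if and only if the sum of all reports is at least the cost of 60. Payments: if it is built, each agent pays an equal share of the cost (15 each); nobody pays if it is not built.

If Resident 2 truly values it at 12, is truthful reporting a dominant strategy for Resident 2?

No

Consider the case where Resident 1 reports 17, Resident 3 reports 17 and Resident 4 reports 17.
Truthful report 12: project built, pays 15, utility 12 - 15 = -3.
Report 2 instead: project not built, utility 0.
Since 0 > -3, reporting 2 is strictly better here, so truthful reporting is not dominant.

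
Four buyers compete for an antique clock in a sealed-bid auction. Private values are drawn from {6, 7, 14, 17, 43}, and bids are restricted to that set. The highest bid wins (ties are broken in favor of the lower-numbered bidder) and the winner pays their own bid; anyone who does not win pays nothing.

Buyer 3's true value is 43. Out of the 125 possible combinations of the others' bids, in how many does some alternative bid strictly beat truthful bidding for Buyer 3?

36

Others bid (6, 6, 6): truth gives 0; bid 7 gives 36 > 0. Violating.
Others bid (6, 6, 7): truth gives 0; bid 7 gives 36 > 0. Violating.
Others bid (6, 6, 14): truth gives 0; bid 14 gives 29 > 0. Violating.
Others bid (6, 6, 17): truth gives 0; bid 17 gives 26 > 0. Violating.
Others bid (6, 6, 43): truth gives 0; no alternative beats it.
Others bid (6, 7, 43): truth gives 0; no alternative beats it.
(Checking all 125 profiles: 36 have a profitable deviation, 89 do not.)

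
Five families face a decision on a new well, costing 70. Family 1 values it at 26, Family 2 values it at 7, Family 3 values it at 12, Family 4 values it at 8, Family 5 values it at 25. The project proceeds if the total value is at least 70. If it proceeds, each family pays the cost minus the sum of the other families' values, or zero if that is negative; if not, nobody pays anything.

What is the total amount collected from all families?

Total value 78 ≥ cost 70, so it is built.
Family 1: others sum to 52; max(0, 70 - 52) = 18.
Family 2: others sum to 71; max(0, 70 - 71) = 0.
Family 3: others sum to 66; max(0, 70 - 66) = 4.
Family 4: others sum to 70; max(0, 70 - 70) = 0.
Family 5: others sum to 53; max(0, 70 - 53) = 17.
Total collected = 18 + 0 + 4 + 0 + 17 = 39.

39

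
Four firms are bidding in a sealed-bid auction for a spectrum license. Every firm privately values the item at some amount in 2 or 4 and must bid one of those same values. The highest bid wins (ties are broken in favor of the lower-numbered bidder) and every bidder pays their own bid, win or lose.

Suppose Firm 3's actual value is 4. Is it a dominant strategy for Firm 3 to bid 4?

Consider the case where Firm 1 bids 2, Firm 2 bids 4 and Firm 4 bids 2.
Truthful bid 4: loses but pays 4, utility -4.
Bid 2 instead: loses but pays 2, utility -2.
Since -2 > -4, bidding 2 is strictly better here, so truthful bidding is not dominant.

No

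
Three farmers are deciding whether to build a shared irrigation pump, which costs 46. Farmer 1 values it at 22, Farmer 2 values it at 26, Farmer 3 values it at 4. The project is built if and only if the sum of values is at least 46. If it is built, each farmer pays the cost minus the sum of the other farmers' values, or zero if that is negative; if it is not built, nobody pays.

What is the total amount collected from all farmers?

36

Total value 52 ≥ cost 46, so it is built.
Farmer 1: others sum to 30; max(0, 46 - 30) = 16.
Farmer 2: others sum to 26; max(0, 46 - 26) = 20.
Farmer 3: others sum to 48; max(0, 46 - 48) = 0.
Total collected = 16 + 20 + 0 = 36.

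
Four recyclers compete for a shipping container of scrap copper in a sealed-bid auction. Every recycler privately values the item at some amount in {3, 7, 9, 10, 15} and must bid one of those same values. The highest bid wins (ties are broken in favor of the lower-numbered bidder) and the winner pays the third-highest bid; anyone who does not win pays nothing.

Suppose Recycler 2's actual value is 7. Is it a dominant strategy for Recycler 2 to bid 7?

Consider the case where Recycler 1 bids 3, Recycler 3 bids 3 and Recycler 4 bids 9.
Truthful bid 7: loses, pays 0, utility 0.
Bid 9 instead: wins, pays 3, utility 7 - 3 = 4.
Since 4 > 0, bidding 9 is strictly better here, so truthful bidding is not dominant.

No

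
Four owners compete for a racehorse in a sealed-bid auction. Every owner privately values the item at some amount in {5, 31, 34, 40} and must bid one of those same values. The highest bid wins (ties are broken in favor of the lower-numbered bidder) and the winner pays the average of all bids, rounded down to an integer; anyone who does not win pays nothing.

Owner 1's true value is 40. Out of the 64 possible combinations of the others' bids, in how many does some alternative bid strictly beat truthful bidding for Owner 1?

27

Others bid (5, 5, 5): truth gives 27; bid 5 gives 35 > 27. Violating.
Others bid (5, 5, 31): truth gives 20; bid 31 gives 22 > 20. Violating.
Others bid (5, 5, 34): truth gives 19; bid 34 gives 21 > 19. Violating.
Others bid (5, 31, 5): truth gives 20; bid 31 gives 22 > 20. Violating.
Others bid (5, 5, 40): truth gives 18; no alternative beats it.
Others bid (5, 31, 40): truth gives 11; no alternative beats it.
(Checking all 64 profiles: 27 have a profitable deviation, 37 do not.)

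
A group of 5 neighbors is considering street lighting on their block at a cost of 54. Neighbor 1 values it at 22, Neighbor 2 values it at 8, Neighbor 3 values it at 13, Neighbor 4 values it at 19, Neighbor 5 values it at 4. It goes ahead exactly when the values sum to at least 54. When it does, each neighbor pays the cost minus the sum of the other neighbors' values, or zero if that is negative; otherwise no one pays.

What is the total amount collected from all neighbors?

Total value 66 ≥ cost 54, so it is built.
Neighbor 1: others sum to 44; max(0, 54 - 44) = 10.
Neighbor 2: others sum to 58; max(0, 54 - 58) = 0.
Neighbor 3: others sum to 53; max(0, 54 - 53) = 1.
Neighbor 4: others sum to 47; max(0, 54 - 47) = 7.
Neighbor 5: others sum to 62; max(0, 54 - 62) = 0.
Total collected = 10 + 0 + 1 + 7 + 0 = 18.

18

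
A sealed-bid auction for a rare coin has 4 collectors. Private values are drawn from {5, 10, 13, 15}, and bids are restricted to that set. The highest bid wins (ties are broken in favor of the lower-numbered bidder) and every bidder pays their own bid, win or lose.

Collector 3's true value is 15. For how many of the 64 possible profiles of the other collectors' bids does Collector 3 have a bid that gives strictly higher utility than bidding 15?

Others bid (5, 5, 5): truth gives 0; bid 10 gives 5 > 0. Violating.
Others bid (5, 5, 10): truth gives 0; bid 10 gives 5 > 0. Violating.
Others bid (5, 5, 13): truth gives 0; bid 13 gives 2 > 0. Violating.
Others bid (5, 10, 5): truth gives 0; bid 13 gives 2 > 0. Violating.
Others bid (5, 5, 15): truth gives 0; no alternative beats it.
Others bid (5, 10, 15): truth gives 0; no alternative beats it.
(Checking all 64 profiles: 40 have a profitable deviation, 24 do not.)

40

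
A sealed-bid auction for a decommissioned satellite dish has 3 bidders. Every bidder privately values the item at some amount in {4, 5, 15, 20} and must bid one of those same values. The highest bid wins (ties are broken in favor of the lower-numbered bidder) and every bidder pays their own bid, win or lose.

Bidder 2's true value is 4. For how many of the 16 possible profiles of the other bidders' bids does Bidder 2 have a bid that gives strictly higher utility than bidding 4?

Others bid (4, 4): truth gives -4; bid 5 gives -1 > -4. Violating.
Others bid (4, 5): truth gives -4; bid 5 gives -1 > -4. Violating.
Others bid (4, 15): truth gives -4; no alternative beats it.
Others bid (4, 20): truth gives -4; no alternative beats it.
(Checking all 16 profiles: 2 have a profitable deviation, 14 do not.)

2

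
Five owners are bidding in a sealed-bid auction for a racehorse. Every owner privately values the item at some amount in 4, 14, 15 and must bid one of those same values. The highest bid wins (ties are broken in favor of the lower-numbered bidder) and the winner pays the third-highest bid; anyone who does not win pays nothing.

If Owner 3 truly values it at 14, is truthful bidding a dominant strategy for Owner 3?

Consider the case where Owner 1 bids 4, Owner 2 bids 4, Owner 4 bids 4 and Owner 5 bids 15.
Truthful bid 14: loses, pays 0, utility 0.
Bid 15 instead: wins, pays 4, utility 14 - 4 = 10.
Since 10 > 0, bidding 15 is strictly better here, so truthful bidding is not dominant.

No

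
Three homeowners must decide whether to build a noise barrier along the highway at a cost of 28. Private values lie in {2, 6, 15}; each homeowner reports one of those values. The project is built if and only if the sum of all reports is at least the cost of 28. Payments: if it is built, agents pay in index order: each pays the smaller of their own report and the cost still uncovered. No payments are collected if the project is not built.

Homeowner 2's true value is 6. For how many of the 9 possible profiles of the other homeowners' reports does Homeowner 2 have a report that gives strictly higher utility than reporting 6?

1

Others report (15, 15): truth gives 0; report 2 gives 4 > 0. Violating.
Others report (2, 2): truth gives 0; no alternative beats it.
Others report (2, 6): truth gives 0; no alternative beats it.
(Checking all 9 profiles: 1 has a profitable deviation, 8 do not.)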